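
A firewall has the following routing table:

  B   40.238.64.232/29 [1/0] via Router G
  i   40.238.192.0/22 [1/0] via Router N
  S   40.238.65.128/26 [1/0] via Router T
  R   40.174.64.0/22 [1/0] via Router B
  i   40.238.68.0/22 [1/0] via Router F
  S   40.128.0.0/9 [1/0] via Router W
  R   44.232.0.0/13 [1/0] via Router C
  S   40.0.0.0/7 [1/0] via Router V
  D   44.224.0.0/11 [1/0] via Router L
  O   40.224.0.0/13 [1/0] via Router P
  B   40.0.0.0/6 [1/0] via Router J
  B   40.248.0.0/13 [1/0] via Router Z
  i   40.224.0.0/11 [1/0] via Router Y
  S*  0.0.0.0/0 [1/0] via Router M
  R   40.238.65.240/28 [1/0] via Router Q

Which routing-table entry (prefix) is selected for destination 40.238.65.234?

Entries matching 40.238.65.234:
  0.0.0.0/0 (default, matches everything)
  40.0.0.0/6 (40.0.0.0 - 43.255.255.255)
  40.0.0.0/7 (40.0.0.0 - 41.255.255.255)
  40.128.0.0/9 (40.128.0.0 - 40.255.255.255)
  40.224.0.0/11 (40.224.0.0 - 40.255.255.255)
Most specific is 40.224.0.0/11.

40.224.0.0/11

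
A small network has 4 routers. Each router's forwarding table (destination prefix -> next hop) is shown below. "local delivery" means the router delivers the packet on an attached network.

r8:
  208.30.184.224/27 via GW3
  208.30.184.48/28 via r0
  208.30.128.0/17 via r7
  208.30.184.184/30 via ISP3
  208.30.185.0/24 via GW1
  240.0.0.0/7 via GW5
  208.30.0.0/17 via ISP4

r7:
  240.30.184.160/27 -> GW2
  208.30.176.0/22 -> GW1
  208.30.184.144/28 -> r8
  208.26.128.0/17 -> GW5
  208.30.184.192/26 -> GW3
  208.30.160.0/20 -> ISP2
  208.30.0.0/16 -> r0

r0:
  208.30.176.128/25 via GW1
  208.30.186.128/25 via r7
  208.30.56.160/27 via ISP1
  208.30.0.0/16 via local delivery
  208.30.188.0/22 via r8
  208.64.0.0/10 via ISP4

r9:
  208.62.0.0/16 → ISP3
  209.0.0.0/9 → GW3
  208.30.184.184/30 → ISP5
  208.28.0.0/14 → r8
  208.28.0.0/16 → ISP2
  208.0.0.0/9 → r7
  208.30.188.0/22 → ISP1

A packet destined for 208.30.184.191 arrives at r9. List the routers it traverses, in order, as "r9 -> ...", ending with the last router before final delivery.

At r9: longest match for 208.30.184.191 is 208.28.0.0/14 -> r8
At r8: longest match for 208.30.184.191 is 208.30.128.0/17 -> r7
At r7: longest match for 208.30.184.191 is 208.30.0.0/16 -> r0
At r0: longest match for 208.30.184.191 is 208.30.0.0/16 -> local delivery

r9 -> r8 -> r7 -> r0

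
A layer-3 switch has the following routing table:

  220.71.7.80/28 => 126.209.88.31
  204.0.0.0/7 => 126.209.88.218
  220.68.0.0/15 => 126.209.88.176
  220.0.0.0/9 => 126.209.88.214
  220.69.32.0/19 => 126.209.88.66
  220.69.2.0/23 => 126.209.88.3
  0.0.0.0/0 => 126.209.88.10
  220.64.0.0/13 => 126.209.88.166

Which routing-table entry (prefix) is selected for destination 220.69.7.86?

220.68.0.0/15

Entries matching 220.69.7.86:
  0.0.0.0/0 (default, matches everything)
  220.0.0.0/9 (220.0.0.0 - 220.127.255.255)
  220.64.0.0/13 (220.64.0.0 - 220.71.255.255)
  220.68.0.0/15 (220.68.0.0 - 220.69.255.255)
Most specific is 220.68.0.0/15.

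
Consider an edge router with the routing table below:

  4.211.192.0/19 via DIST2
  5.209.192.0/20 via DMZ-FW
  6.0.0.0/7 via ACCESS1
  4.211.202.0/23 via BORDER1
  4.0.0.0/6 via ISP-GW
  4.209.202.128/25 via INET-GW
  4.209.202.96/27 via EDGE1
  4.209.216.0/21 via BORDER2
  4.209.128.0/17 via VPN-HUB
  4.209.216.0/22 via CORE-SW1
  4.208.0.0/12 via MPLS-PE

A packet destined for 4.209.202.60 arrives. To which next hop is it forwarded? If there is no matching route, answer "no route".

Routes whose prefix contains 4.209.202.60:
  4.0.0.0/6 (4.0.0.0 - 7.255.255.255) -> ISP-GW
  4.208.0.0/12 (4.208.0.0 - 4.223.255.255) -> MPLS-PE
  4.209.128.0/17 (4.209.128.0 - 4.209.255.255) -> VPN-HUB
More-specific entries that do NOT match:
  4.209.202.96/27 (4.209.202.96 - 4.209.202.127) does not contain 4.209.202.60
  4.209.202.128/25 (4.209.202.128 - 4.209.202.255) does not contain 4.209.202.60
  4.211.202.0/23 (4.211.202.0 - 4.211.203.255) does not contain 4.209.202.60
  4.209.216.0/22 (4.209.216.0 - 4.209.219.255) does not contain 4.209.202.60
  4.209.216.0/21 (4.209.216.0 - 4.209.223.255) does not contain 4.209.202.60
  5.209.192.0/20 (5.209.192.0 - 5.209.207.255) does not contain 4.209.202.60
  4.211.192.0/19 (4.211.192.0 - 4.211.223.255) does not contain 4.209.202.60
Longest matching prefix is /17 -> next hop VPN-HUB.

VPN-HUB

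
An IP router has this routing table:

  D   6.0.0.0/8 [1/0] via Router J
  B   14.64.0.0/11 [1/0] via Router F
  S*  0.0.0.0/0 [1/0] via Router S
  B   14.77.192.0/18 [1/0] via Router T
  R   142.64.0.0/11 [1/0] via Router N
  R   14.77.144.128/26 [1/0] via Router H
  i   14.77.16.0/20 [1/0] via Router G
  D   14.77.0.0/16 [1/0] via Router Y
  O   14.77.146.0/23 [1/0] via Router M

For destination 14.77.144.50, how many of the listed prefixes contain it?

3

Prefixes containing 14.77.144.50:
  0.0.0.0/0 (default, matches everything)
  14.64.0.0/11 (14.64.0.0 - 14.95.255.255)
  14.77.0.0/16 (14.77.0.0 - 14.77.255.255)
Total matching entries: 3.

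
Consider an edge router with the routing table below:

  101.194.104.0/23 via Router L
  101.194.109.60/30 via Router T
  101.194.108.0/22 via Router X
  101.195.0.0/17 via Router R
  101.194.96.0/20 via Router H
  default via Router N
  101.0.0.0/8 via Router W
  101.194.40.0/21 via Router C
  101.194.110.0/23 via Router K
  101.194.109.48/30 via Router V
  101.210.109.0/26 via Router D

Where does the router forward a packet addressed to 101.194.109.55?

Routes whose prefix contains 101.194.109.55:
  0.0.0.0/0 (default, matches everything) -> Router N
  101.0.0.0/8 (101.0.0.0 - 101.255.255.255) -> Router W
  101.194.96.0/20 (101.194.96.0 - 101.194.111.255) -> Router H
  101.194.108.0/22 (101.194.108.0 - 101.194.111.255) -> Router X
More-specific entries that do NOT match:
  101.194.109.60/30 (101.194.109.60 - 101.194.109.63) does not contain 101.194.109.55
  101.194.109.48/30 (101.194.109.48 - 101.194.109.51) does not contain 101.194.109.55
  101.210.109.0/26 (101.210.109.0 - 101.210.109.63) does not contain 101.194.109.55
  101.194.104.0/23 (101.194.104.0 - 101.194.105.255) does not contain 101.194.109.55
  101.194.110.0/23 (101.194.110.0 - 101.194.111.255) does not contain 101.194.109.55
Longest matching prefix is /22 -> next hop Router X.

Router X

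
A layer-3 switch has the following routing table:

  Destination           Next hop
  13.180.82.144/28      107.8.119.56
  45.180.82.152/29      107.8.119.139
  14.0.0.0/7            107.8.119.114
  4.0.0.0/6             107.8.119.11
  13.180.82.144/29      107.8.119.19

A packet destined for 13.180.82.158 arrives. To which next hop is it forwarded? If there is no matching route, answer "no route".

Routes whose prefix contains 13.180.82.158:
  13.180.82.144/28 (13.180.82.144 - 13.180.82.159) -> 107.8.119.56
More-specific entries that do NOT match:
  45.180.82.152/29 (45.180.82.152 - 45.180.82.159) does not contain 13.180.82.158
  13.180.82.144/29 (13.180.82.144 - 13.180.82.151) does not contain 13.180.82.158
Longest matching prefix is /28 -> next hop 107.8.119.56.

107.8.119.56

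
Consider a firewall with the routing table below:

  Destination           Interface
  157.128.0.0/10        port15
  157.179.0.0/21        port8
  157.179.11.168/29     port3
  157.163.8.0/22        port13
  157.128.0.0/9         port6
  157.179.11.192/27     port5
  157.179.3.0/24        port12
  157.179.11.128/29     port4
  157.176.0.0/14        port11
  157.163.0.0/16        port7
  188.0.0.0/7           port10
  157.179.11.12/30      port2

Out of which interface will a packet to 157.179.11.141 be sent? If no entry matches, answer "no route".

port11

Routes whose prefix contains 157.179.11.141:
  157.128.0.0/9 (157.128.0.0 - 157.255.255.255) -> port6
  157.128.0.0/10 (157.128.0.0 - 157.191.255.255) -> port15
  157.176.0.0/14 (157.176.0.0 - 157.179.255.255) -> port11
More-specific entries that do NOT match:
  157.179.11.12/30 (157.179.11.12 - 157.179.11.15) does not contain 157.179.11.141
  157.179.11.168/29 (157.179.11.168 - 157.179.11.175) does not contain 157.179.11.141
  157.179.11.128/29 (157.179.11.128 - 157.179.11.135) does not contain 157.179.11.141
  157.179.11.192/27 (157.179.11.192 - 157.179.11.223) does not contain 157.179.11.141
  157.179.3.0/24 (157.179.3.0 - 157.179.3.255) does not contain 157.179.11.141
  157.163.8.0/22 (157.163.8.0 - 157.163.11.255) does not contain 157.179.11.141
  157.179.0.0/21 (157.179.0.0 - 157.179.7.255) does not contain 157.179.11.141
  157.163.0.0/16 (157.163.0.0 - 157.163.255.255) does not contain 157.179.11.141
Longest matching prefix is /14 -> interface port11.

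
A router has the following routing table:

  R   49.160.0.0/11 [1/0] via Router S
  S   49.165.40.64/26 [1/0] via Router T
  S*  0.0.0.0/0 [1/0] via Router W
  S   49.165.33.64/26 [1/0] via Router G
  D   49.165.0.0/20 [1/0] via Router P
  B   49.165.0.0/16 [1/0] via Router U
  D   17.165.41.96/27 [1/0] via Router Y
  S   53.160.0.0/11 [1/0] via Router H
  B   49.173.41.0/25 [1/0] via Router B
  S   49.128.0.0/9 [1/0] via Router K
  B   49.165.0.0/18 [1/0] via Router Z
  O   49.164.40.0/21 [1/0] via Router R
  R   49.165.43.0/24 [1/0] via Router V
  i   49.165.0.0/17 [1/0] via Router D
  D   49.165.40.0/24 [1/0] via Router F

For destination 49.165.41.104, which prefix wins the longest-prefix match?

Entries matching 49.165.41.104:
  0.0.0.0/0 (default, matches everything)
  49.128.0.0/9 (49.128.0.0 - 49.255.255.255)
  49.160.0.0/11 (49.160.0.0 - 49.191.255.255)
  49.165.0.0/16 (49.165.0.0 - 49.165.255.255)
  49.165.0.0/17 (49.165.0.0 - 49.165.127.255)
  49.165.0.0/18 (49.165.0.0 - 49.165.63.255)
Most specific is 49.165.0.0/18.

49.165.0.0/18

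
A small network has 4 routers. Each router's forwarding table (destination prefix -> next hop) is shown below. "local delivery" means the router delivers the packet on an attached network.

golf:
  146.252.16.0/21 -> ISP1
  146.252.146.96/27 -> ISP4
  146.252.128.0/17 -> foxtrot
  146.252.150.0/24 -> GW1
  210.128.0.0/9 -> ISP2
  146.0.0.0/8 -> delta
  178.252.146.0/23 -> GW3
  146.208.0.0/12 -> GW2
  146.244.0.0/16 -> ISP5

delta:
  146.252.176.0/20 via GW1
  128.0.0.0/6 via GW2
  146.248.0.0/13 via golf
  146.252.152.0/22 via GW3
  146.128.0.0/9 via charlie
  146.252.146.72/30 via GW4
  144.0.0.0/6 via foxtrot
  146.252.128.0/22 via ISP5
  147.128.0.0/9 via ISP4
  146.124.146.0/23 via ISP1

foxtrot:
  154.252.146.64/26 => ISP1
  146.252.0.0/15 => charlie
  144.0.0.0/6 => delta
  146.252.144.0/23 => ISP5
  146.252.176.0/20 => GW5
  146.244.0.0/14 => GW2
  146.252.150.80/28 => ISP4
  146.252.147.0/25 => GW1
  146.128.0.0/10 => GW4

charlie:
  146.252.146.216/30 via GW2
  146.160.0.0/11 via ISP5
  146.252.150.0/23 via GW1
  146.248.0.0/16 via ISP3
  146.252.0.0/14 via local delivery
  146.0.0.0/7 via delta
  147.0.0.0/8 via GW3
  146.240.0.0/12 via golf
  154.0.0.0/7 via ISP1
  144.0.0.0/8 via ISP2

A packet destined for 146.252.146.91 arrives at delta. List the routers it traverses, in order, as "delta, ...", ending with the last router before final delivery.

delta, golf, foxtrot, charlie

At delta: longest match for 146.252.146.91 is 146.248.0.0/13 -> golf
At golf: longest match for 146.252.146.91 is 146.252.128.0/17 -> foxtrot
At foxtrot: longest match for 146.252.146.91 is 146.252.0.0/15 -> charlie
At charlie: longest match for 146.252.146.91 is 146.252.0.0/14 -> local delivery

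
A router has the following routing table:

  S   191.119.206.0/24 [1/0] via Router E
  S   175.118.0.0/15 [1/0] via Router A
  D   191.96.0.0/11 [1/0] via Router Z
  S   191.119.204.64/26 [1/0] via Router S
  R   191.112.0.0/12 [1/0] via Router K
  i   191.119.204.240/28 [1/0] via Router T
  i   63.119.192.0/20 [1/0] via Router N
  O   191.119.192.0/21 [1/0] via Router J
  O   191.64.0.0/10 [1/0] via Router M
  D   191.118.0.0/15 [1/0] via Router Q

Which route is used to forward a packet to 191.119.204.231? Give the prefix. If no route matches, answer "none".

Entries matching 191.119.204.231:
  191.64.0.0/10 (191.64.0.0 - 191.127.255.255)
  191.96.0.0/11 (191.96.0.0 - 191.127.255.255)
  191.112.0.0/12 (191.112.0.0 - 191.127.255.255)
  191.118.0.0/15 (191.118.0.0 - 191.119.255.255)
Most specific is 191.118.0.0/15.

191.118.0.0/15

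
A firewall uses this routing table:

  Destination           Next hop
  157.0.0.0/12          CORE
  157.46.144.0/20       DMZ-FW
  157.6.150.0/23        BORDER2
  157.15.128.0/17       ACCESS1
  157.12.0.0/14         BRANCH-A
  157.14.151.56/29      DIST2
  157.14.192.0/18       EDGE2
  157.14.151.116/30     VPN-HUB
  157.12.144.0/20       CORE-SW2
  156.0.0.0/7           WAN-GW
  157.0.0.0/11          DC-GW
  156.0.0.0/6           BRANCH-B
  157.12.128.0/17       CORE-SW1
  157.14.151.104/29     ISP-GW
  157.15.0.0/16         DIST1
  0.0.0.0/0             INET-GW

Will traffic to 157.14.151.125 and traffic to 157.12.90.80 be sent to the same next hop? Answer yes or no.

157.14.151.125: longest match 157.12.0.0/14 -> BRANCH-A
157.12.90.80: longest match 157.12.0.0/14 -> BRANCH-A

yes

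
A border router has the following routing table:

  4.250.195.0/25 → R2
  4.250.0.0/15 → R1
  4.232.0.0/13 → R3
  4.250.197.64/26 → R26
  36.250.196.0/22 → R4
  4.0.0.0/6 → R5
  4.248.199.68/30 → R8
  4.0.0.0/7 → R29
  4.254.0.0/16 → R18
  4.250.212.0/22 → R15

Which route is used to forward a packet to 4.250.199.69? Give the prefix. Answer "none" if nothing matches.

4.250.0.0/15

Entries matching 4.250.199.69:
  4.0.0.0/6 (4.0.0.0 - 7.255.255.255)
  4.0.0.0/7 (4.0.0.0 - 5.255.255.255)
  4.250.0.0/15 (4.250.0.0 - 4.251.255.255)
Most specific is 4.250.0.0/15.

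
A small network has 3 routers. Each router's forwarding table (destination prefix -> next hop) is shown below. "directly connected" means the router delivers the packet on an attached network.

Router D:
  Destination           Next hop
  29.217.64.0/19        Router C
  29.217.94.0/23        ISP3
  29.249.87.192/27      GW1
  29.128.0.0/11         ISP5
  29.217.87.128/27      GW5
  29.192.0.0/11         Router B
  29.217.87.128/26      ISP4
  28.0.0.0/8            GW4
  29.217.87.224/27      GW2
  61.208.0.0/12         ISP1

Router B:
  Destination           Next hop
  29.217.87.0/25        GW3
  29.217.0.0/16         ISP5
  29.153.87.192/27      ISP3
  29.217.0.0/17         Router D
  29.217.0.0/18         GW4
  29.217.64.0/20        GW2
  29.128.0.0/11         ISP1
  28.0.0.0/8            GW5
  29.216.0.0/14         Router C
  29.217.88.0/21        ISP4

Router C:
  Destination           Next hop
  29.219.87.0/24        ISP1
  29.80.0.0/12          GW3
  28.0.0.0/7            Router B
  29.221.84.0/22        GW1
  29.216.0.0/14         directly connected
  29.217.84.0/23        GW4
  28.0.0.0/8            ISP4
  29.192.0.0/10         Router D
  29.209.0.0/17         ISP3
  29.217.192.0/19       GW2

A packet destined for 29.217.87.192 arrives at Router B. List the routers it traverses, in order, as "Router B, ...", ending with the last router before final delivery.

At Router B: longest match for 29.217.87.192 is 29.217.0.0/17 -> Router D
At Router D: longest match for 29.217.87.192 is 29.217.64.0/19 -> Router C
At Router C: longest match for 29.217.87.192 is 29.216.0.0/14 -> directly connected

Router B, Router D, Router C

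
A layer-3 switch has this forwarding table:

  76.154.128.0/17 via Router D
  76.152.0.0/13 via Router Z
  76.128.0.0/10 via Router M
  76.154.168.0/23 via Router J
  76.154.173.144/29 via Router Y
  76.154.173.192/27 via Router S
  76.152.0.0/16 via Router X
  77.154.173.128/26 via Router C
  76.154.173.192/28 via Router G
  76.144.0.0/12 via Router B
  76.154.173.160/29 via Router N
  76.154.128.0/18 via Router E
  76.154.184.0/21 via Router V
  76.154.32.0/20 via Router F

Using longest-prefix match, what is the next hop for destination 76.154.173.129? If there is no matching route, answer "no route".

Router E

Routes whose prefix contains 76.154.173.129:
  76.128.0.0/10 (76.128.0.0 - 76.191.255.255) -> Router M
  76.144.0.0/12 (76.144.0.0 - 76.159.255.255) -> Router B
  76.152.0.0/13 (76.152.0.0 - 76.159.255.255) -> Router Z
  76.154.128.0/17 (76.154.128.0 - 76.154.255.255) -> Router D
  76.154.128.0/18 (76.154.128.0 - 76.154.191.255) -> Router E
More-specific entries that do NOT match:
  76.154.173.144/29 (76.154.173.144 - 76.154.173.151) does not contain 76.154.173.129
  76.154.173.160/29 (76.154.173.160 - 76.154.173.167) does not contain 76.154.173.129
  76.154.173.192/28 (76.154.173.192 - 76.154.173.207) does not contain 76.154.173.129
  76.154.173.192/27 (76.154.173.192 - 76.154.173.223) does not contain 76.154.173.129
  77.154.173.128/26 (77.154.173.128 - 77.154.173.191) does not contain 76.154.173.129
  76.154.168.0/23 (76.154.168.0 - 76.154.169.255) does not contain 76.154.173.129
  76.154.184.0/21 (76.154.184.0 - 76.154.191.255) does not contain 76.154.173.129
  76.154.32.0/20 (76.154.32.0 - 76.154.47.255) does not contain 76.154.173.129
Longest matching prefix is /18 -> next hop Router E.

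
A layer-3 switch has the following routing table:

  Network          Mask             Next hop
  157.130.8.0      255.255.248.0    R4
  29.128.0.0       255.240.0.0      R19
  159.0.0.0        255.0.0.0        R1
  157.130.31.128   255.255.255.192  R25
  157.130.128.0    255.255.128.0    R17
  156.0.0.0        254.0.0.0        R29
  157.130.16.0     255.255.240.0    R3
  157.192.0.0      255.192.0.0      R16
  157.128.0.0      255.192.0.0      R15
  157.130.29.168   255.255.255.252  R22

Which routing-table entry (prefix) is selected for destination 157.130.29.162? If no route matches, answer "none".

157.130.16.0/20

Entries matching 157.130.29.162:
  156.0.0.0/7 (156.0.0.0 - 157.255.255.255)
  157.128.0.0/10 (157.128.0.0 - 157.191.255.255)
  157.130.16.0/20 (157.130.16.0 - 157.130.31.255)
Most specific is 157.130.16.0/20.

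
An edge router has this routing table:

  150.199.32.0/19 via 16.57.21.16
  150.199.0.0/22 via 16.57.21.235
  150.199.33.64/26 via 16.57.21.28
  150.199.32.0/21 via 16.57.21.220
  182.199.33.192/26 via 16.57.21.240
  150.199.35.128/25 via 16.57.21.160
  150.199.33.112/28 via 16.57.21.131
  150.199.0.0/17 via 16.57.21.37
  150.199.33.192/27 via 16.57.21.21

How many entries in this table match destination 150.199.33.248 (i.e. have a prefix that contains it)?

Prefixes containing 150.199.33.248:
  150.199.0.0/17 (150.199.0.0 - 150.199.127.255)
  150.199.32.0/19 (150.199.32.0 - 150.199.63.255)
  150.199.32.0/21 (150.199.32.0 - 150.199.39.255)
Total matching entries: 3.

3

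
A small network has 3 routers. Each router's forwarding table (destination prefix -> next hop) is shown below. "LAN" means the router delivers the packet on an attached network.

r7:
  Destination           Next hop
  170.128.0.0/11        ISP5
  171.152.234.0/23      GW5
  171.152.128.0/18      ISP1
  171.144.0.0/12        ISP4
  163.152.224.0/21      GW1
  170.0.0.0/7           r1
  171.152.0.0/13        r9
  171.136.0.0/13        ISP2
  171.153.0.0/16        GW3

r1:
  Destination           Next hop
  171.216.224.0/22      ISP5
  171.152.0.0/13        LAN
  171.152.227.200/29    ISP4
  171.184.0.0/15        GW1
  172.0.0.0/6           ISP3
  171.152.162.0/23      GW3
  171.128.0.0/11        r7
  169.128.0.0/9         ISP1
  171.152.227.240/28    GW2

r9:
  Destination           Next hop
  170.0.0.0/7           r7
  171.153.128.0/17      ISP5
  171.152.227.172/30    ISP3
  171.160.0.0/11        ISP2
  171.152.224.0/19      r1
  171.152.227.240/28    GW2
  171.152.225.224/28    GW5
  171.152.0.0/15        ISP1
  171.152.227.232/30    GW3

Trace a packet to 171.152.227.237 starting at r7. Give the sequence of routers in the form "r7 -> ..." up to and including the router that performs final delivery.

r7 -> r9 -> r1

At r7: longest match for 171.152.227.237 is 171.152.0.0/13 -> r9
At r9: longest match for 171.152.227.237 is 171.152.224.0/19 -> r1
At r1: longest match for 171.152.227.237 is 171.152.0.0/13 -> LAN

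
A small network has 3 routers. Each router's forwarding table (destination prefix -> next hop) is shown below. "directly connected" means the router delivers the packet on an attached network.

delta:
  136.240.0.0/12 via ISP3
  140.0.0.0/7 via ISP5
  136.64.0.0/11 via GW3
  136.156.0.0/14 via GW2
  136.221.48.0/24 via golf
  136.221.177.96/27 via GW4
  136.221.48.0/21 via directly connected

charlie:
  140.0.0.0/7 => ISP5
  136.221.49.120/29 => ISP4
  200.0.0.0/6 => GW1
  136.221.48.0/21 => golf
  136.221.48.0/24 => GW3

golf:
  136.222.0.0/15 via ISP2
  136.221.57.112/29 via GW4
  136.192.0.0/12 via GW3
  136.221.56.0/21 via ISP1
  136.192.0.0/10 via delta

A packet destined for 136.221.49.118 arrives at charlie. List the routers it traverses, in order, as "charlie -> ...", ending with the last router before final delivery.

charlie -> golf -> delta

At charlie: longest match for 136.221.49.118 is 136.221.48.0/21 -> golf
At golf: longest match for 136.221.49.118 is 136.192.0.0/10 -> delta
At delta: longest match for 136.221.49.118 is 136.221.48.0/21 -> directly connected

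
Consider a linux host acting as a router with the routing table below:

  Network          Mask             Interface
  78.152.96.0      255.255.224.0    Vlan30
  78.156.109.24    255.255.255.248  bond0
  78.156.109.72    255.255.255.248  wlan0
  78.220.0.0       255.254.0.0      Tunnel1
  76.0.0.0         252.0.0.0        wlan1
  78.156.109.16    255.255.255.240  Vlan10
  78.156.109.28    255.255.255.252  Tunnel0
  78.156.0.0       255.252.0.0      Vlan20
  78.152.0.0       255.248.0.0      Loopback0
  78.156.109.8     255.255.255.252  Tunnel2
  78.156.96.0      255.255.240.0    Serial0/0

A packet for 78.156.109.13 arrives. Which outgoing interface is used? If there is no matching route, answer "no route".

Routes whose prefix contains 78.156.109.13:
  76.0.0.0/6 (76.0.0.0 - 79.255.255.255) -> wlan1
  78.152.0.0/13 (78.152.0.0 - 78.159.255.255) -> Loopback0
  78.156.0.0/14 (78.156.0.0 - 78.159.255.255) -> Vlan20
  78.156.96.0/20 (78.156.96.0 - 78.156.111.255) -> Serial0/0
More-specific entries that do NOT match:
  78.156.109.28/30 (78.156.109.28 - 78.156.109.31) does not contain 78.156.109.13
  78.156.109.8/30 (78.156.109.8 - 78.156.109.11) does not contain 78.156.109.13
  78.156.109.24/29 (78.156.109.24 - 78.156.109.31) does not contain 78.156.109.13
  78.156.109.72/29 (78.156.109.72 - 78.156.109.79) does not contain 78.156.109.13
  78.156.109.16/28 (78.156.109.16 - 78.156.109.31) does not contain 78.156.109.13
Longest matching prefix is /20 -> interface Serial0/0.

Serial0/0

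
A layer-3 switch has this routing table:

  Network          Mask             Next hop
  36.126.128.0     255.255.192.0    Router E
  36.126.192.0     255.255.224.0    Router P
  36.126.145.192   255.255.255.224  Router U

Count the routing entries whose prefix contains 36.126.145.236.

Prefixes containing 36.126.145.236:
  36.126.128.0/18 (36.126.128.0 - 36.126.191.255)
Total matching entries: 1.

1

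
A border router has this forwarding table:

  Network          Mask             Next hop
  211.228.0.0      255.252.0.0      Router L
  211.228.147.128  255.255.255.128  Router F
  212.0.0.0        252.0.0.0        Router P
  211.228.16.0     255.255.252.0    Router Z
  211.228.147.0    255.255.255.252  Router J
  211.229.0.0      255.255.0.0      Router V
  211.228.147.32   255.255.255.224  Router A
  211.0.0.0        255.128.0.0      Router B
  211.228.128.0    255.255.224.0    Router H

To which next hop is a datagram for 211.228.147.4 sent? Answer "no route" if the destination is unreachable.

Routes whose prefix contains 211.228.147.4:
  211.228.0.0/14 (211.228.0.0 - 211.231.255.255) -> Router L
  211.228.128.0/19 (211.228.128.0 - 211.228.159.255) -> Router H
More-specific entries that do NOT match:
  211.228.147.0/30 (211.228.147.0 - 211.228.147.3) does not contain 211.228.147.4
  211.228.147.32/27 (211.228.147.32 - 211.228.147.63) does not contain 211.228.147.4
  211.228.147.128/25 (211.228.147.128 - 211.228.147.255) does not contain 211.228.147.4
  211.228.16.0/22 (211.228.16.0 - 211.228.19.255) does not contain 211.228.147.4
Longest matching prefix is /19 -> next hop Router H.

Router H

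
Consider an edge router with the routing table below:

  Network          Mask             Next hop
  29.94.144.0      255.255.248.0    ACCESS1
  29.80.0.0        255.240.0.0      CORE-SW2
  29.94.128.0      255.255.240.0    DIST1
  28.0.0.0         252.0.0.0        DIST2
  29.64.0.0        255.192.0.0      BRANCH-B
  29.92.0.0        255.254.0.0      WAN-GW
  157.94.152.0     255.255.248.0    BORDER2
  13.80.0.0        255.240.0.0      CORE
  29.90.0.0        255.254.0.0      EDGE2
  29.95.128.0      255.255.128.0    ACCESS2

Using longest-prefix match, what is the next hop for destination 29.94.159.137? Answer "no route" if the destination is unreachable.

CORE-SW2

Routes whose prefix contains 29.94.159.137:
  28.0.0.0/6 (28.0.0.0 - 31.255.255.255) -> DIST2
  29.64.0.0/10 (29.64.0.0 - 29.127.255.255) -> BRANCH-B
  29.80.0.0/12 (29.80.0.0 - 29.95.255.255) -> CORE-SW2
More-specific entries that do NOT match:
  29.94.144.0/21 (29.94.144.0 - 29.94.151.255) does not contain 29.94.159.137
  157.94.152.0/21 (157.94.152.0 - 157.94.159.255) does not contain 29.94.159.137
  29.94.128.0/20 (29.94.128.0 - 29.94.143.255) does not contain 29.94.159.137
  29.95.128.0/17 (29.95.128.0 - 29.95.255.255) does not contain 29.94.159.137
  29.92.0.0/15 (29.92.0.0 - 29.93.255.255) does not contain 29.94.159.137
  29.90.0.0/15 (29.90.0.0 - 29.91.255.255) does not contain 29.94.159.137
Longest matching prefix is /12 -> next hop CORE-SW2.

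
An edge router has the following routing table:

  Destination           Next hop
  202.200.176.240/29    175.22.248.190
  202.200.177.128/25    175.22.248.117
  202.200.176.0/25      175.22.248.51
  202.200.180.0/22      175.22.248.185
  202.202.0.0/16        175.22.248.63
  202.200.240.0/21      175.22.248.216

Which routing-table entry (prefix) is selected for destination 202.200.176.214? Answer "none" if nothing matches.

none

202.200.176.214 is outside every listed prefix and there is no default route.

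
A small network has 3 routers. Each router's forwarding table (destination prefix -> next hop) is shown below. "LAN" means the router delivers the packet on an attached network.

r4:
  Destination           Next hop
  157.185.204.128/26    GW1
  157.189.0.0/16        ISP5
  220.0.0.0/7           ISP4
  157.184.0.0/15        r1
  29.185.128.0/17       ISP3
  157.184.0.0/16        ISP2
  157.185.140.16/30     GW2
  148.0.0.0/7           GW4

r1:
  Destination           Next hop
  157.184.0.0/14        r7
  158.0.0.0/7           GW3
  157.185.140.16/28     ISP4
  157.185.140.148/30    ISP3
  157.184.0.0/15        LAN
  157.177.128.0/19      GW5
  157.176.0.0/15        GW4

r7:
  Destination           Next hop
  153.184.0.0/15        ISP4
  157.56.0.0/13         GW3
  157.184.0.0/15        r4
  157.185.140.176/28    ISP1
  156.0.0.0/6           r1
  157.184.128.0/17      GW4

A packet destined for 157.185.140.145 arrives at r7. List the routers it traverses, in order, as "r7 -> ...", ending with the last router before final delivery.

At r7: longest match for 157.185.140.145 is 157.184.0.0/15 -> r4
At r4: longest match for 157.185.140.145 is 157.184.0.0/15 -> r1
At r1: longest match for 157.185.140.145 is 157.184.0.0/15 -> LAN

r7 -> r4 -> r1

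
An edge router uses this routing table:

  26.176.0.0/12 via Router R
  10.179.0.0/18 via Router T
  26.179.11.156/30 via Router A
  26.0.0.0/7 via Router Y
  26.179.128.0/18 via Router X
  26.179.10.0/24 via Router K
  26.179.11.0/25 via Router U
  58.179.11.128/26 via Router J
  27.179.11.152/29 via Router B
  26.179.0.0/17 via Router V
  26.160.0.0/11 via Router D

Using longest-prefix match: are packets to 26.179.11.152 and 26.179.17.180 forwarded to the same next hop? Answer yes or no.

yes

26.179.11.152: longest match 26.179.0.0/17 -> Router V
26.179.17.180: longest match 26.179.0.0/17 -> Router V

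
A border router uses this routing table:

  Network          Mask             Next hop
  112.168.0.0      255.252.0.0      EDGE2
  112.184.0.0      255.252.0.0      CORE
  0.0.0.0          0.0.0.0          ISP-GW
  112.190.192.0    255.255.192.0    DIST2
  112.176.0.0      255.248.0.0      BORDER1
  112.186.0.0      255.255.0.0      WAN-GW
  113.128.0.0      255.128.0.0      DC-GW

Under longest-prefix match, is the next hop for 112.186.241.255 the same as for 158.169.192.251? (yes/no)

no

112.186.241.255: longest match 112.186.0.0/16 -> WAN-GW
158.169.192.251: longest match 0.0.0.0/0 -> ISP-GW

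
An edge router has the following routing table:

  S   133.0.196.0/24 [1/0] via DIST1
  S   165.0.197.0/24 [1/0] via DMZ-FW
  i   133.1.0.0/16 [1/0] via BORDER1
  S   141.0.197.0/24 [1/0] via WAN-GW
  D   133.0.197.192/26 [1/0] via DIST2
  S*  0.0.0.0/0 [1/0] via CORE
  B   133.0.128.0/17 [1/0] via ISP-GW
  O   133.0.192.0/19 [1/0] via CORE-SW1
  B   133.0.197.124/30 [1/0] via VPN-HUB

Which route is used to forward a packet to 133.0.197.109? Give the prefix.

Entries matching 133.0.197.109:
  0.0.0.0/0 (default, matches everything)
  133.0.128.0/17 (133.0.128.0 - 133.0.255.255)
  133.0.192.0/19 (133.0.192.0 - 133.0.223.255)
Most specific is 133.0.192.0/19.

133.0.192.0/19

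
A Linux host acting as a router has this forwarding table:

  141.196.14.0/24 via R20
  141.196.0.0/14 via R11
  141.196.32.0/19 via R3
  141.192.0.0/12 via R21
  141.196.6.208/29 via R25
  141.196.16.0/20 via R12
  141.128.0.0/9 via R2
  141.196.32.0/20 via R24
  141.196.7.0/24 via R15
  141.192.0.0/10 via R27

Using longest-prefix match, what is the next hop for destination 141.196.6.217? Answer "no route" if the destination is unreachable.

R11

Routes whose prefix contains 141.196.6.217:
  141.128.0.0/9 (141.128.0.0 - 141.255.255.255) -> R2
  141.192.0.0/10 (141.192.0.0 - 141.255.255.255) -> R27
  141.192.0.0/12 (141.192.0.0 - 141.207.255.255) -> R21
  141.196.0.0/14 (141.196.0.0 - 141.199.255.255) -> R11
More-specific entries that do NOT match:
  141.196.6.208/29 (141.196.6.208 - 141.196.6.215) does not contain 141.196.6.217
  141.196.14.0/24 (141.196.14.0 - 141.196.14.255) does not contain 141.196.6.217
  141.196.7.0/24 (141.196.7.0 - 141.196.7.255) does not contain 141.196.6.217
  141.196.16.0/20 (141.196.16.0 - 141.196.31.255) does not contain 141.196.6.217
  141.196.32.0/20 (141.196.32.0 - 141.196.47.255) does not contain 141.196.6.217
  141.196.32.0/19 (141.196.32.0 - 141.196.63.255) does not contain 141.196.6.217
Longest matching prefix is /14 -> next hop R11.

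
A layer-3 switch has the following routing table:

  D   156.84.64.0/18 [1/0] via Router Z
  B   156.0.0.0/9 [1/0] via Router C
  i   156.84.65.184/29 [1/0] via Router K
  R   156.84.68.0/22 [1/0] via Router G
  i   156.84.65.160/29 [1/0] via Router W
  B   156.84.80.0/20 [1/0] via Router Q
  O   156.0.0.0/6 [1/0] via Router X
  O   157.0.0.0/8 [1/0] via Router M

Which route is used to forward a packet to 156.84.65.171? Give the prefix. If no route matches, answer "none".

Entries matching 156.84.65.171:
  156.0.0.0/6 (156.0.0.0 - 159.255.255.255)
  156.0.0.0/9 (156.0.0.0 - 156.127.255.255)
  156.84.64.0/18 (156.84.64.0 - 156.84.127.255)
Most specific is 156.84.64.0/18.

156.84.64.0/18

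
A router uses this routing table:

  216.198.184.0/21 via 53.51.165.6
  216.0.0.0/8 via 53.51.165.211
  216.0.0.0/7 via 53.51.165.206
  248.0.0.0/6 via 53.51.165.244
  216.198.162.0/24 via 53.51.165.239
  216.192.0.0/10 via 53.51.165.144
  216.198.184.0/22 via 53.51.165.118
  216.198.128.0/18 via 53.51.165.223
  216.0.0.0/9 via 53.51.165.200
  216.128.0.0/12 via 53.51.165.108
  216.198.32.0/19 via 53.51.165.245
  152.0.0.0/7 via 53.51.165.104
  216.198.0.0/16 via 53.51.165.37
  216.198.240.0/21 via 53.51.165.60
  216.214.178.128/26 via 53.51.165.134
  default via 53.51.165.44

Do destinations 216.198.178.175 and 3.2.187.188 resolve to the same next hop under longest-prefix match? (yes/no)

216.198.178.175: longest match 216.198.128.0/18 -> 53.51.165.223
3.2.187.188: longest match 0.0.0.0/0 -> 53.51.165.44

no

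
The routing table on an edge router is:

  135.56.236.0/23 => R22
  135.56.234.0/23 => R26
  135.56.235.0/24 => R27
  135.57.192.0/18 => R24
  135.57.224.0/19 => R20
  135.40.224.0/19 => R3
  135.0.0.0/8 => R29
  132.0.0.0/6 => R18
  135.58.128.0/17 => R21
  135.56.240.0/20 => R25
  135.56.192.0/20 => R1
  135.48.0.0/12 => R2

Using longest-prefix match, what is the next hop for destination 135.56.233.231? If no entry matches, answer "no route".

Routes whose prefix contains 135.56.233.231:
  132.0.0.0/6 (132.0.0.0 - 135.255.255.255) -> R18
  135.0.0.0/8 (135.0.0.0 - 135.255.255.255) -> R29
  135.48.0.0/12 (135.48.0.0 - 135.63.255.255) -> R2
More-specific entries that do NOT match:
  135.56.235.0/24 (135.56.235.0 - 135.56.235.255) does not contain 135.56.233.231
  135.56.236.0/23 (135.56.236.0 - 135.56.237.255) does not contain 135.56.233.231
  135.56.234.0/23 (135.56.234.0 - 135.56.235.255) does not contain 135.56.233.231
  135.56.240.0/20 (135.56.240.0 - 135.56.255.255) does not contain 135.56.233.231
  135.56.192.0/20 (135.56.192.0 - 135.56.207.255) does not contain 135.56.233.231
  135.57.224.0/19 (135.57.224.0 - 135.57.255.255) does not contain 135.56.233.231
  135.40.224.0/19 (135.40.224.0 - 135.40.255.255) does not contain 135.56.233.231
  135.57.192.0/18 (135.57.192.0 - 135.57.255.255) does not contain 135.56.233.231
  135.58.128.0/17 (135.58.128.0 - 135.58.255.255) does not contain 135.56.233.231
Longest matching prefix is /12 -> next hop R2.

R2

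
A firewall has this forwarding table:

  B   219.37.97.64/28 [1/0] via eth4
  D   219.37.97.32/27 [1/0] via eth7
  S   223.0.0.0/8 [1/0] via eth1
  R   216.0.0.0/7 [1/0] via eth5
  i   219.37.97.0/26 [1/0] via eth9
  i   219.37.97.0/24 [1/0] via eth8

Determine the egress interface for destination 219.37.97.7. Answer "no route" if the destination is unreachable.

Routes whose prefix contains 219.37.97.7:
  219.37.97.0/24 (219.37.97.0 - 219.37.97.255) -> eth8
  219.37.97.0/26 (219.37.97.0 - 219.37.97.63) -> eth9
More-specific entries that do NOT match:
  219.37.97.64/28 (219.37.97.64 - 219.37.97.79) does not contain 219.37.97.7
  219.37.97.32/27 (219.37.97.32 - 219.37.97.63) does not contain 219.37.97.7
Longest matching prefix is /26 -> interface eth9.

eth9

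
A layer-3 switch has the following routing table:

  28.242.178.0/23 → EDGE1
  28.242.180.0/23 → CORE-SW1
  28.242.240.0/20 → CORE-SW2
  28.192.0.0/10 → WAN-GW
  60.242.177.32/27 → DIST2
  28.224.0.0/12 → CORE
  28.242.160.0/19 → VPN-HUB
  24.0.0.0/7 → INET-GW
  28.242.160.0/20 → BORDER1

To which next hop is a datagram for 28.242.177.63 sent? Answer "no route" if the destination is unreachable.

Routes whose prefix contains 28.242.177.63:
  28.192.0.0/10 (28.192.0.0 - 28.255.255.255) -> WAN-GW
  28.242.160.0/19 (28.242.160.0 - 28.242.191.255) -> VPN-HUB
More-specific entries that do NOT match:
  60.242.177.32/27 (60.242.177.32 - 60.242.177.63) does not contain 28.242.177.63
  28.242.178.0/23 (28.242.178.0 - 28.242.179.255) does not contain 28.242.177.63
  28.242.180.0/23 (28.242.180.0 - 28.242.181.255) does not contain 28.242.177.63
  28.242.240.0/20 (28.242.240.0 - 28.242.255.255) does not contain 28.242.177.63
  28.242.160.0/20 (28.242.160.0 - 28.242.175.255) does not contain 28.242.177.63
Longest matching prefix is /19 -> next hop VPN-HUB.

VPN-HUB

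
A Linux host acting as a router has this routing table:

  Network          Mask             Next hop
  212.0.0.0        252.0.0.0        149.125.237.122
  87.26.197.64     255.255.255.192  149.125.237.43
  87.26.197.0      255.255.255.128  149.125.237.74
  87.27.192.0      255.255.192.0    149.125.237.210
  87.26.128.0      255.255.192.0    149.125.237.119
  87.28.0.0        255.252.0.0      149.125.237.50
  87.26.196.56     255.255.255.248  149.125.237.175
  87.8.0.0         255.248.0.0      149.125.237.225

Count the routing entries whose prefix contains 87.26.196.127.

No listed prefix contains 87.26.196.127.
Total matching entries: 0.

0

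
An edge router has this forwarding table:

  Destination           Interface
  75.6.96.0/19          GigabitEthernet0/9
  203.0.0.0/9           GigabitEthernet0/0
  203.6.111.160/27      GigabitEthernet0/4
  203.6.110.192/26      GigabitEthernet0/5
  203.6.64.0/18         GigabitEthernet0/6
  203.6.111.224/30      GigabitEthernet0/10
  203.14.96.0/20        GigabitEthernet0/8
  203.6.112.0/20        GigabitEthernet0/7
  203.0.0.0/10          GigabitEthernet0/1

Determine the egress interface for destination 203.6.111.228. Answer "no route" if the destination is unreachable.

Routes whose prefix contains 203.6.111.228:
  203.0.0.0/9 (203.0.0.0 - 203.127.255.255) -> GigabitEthernet0/0
  203.0.0.0/10 (203.0.0.0 - 203.63.255.255) -> GigabitEthernet0/1
  203.6.64.0/18 (203.6.64.0 - 203.6.127.255) -> GigabitEthernet0/6
More-specific entries that do NOT match:
  203.6.111.224/30 (203.6.111.224 - 203.6.111.227) does not contain 203.6.111.228
  203.6.111.160/27 (203.6.111.160 - 203.6.111.191) does not contain 203.6.111.228
  203.6.110.192/26 (203.6.110.192 - 203.6.110.255) does not contain 203.6.111.228
  203.14.96.0/20 (203.14.96.0 - 203.14.111.255) does not contain 203.6.111.228
  203.6.112.0/20 (203.6.112.0 - 203.6.127.255) does not contain 203.6.111.228
  75.6.96.0/19 (75.6.96.0 - 75.6.127.255) does not contain 203.6.111.228
Longest matching prefix is /18 -> interface GigabitEthernet0/6.

GigabitEthernet0/6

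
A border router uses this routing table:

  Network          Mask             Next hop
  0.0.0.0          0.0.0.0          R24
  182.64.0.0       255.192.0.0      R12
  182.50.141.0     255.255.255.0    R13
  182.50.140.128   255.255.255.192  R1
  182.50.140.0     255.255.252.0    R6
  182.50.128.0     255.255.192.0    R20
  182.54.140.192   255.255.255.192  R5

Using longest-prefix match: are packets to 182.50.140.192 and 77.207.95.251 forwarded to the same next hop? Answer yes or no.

182.50.140.192: longest match 182.50.140.0/22 -> R6
77.207.95.251: longest match 0.0.0.0/0 -> R24

no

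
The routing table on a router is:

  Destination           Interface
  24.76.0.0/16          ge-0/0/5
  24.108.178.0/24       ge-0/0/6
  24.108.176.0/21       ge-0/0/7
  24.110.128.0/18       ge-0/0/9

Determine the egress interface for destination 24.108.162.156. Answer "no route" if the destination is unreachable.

no route

No entry's prefix contains 24.108.162.156; there is no default route.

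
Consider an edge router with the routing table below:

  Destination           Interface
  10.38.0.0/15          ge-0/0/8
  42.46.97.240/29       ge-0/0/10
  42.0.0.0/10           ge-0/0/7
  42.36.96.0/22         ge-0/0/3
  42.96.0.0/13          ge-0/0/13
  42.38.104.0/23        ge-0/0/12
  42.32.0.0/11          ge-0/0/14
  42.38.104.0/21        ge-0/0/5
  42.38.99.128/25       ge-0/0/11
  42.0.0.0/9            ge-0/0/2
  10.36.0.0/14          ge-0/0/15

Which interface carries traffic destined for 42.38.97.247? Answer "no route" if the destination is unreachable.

ge-0/0/14

Routes whose prefix contains 42.38.97.247:
  42.0.0.0/9 (42.0.0.0 - 42.127.255.255) -> ge-0/0/2
  42.0.0.0/10 (42.0.0.0 - 42.63.255.255) -> ge-0/0/7
  42.32.0.0/11 (42.32.0.0 - 42.63.255.255) -> ge-0/0/14
More-specific entries that do NOT match:
  42.46.97.240/29 (42.46.97.240 - 42.46.97.247) does not contain 42.38.97.247
  42.38.99.128/25 (42.38.99.128 - 42.38.99.255) does not contain 42.38.97.247
  42.38.104.0/23 (42.38.104.0 - 42.38.105.255) does not contain 42.38.97.247
  42.36.96.0/22 (42.36.96.0 - 42.36.99.255) does not contain 42.38.97.247
  42.38.104.0/21 (42.38.104.0 - 42.38.111.255) does not contain 42.38.97.247
  10.38.0.0/15 (10.38.0.0 - 10.39.255.255) does not contain 42.38.97.247
  10.36.0.0/14 (10.36.0.0 - 10.39.255.255) does not contain 42.38.97.247
  42.96.0.0/13 (42.96.0.0 - 42.103.255.255) does not contain 42.38.97.247
Longest matching prefix is /11 -> interface ge-0/0/14.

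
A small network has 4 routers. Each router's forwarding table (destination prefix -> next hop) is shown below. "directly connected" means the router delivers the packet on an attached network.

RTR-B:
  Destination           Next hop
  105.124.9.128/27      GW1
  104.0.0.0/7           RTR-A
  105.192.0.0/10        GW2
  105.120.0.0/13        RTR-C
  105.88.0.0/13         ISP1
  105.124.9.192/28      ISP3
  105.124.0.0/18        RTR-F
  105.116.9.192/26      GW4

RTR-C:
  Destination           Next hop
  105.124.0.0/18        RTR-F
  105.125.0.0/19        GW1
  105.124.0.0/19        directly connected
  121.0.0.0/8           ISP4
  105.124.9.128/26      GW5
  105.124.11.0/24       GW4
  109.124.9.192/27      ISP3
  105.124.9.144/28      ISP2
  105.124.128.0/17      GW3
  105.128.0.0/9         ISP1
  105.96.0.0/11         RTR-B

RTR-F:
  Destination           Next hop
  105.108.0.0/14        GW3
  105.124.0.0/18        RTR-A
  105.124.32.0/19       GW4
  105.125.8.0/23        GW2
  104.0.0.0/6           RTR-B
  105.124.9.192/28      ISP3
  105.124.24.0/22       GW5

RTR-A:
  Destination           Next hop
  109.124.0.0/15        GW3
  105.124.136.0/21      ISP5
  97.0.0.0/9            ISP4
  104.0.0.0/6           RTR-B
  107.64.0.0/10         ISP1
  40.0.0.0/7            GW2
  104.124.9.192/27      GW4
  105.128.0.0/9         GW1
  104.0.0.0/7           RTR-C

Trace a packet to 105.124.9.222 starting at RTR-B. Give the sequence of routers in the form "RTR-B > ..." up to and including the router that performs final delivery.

At RTR-B: longest match for 105.124.9.222 is 105.124.0.0/18 -> RTR-F
At RTR-F: longest match for 105.124.9.222 is 105.124.0.0/18 -> RTR-A
At RTR-A: longest match for 105.124.9.222 is 104.0.0.0/7 -> RTR-C
At RTR-C: longest match for 105.124.9.222 is 105.124.0.0/19 -> directly connected

RTR-B > RTR-F > RTR-A > RTR-C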